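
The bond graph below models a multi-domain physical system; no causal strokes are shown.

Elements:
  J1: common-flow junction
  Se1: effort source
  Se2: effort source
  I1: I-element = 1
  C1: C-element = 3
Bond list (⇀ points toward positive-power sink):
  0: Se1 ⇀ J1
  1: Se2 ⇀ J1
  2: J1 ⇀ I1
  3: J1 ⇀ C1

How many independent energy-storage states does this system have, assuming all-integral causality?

#0 stroke at J1  (Se1 (Se) sets effort on bond)
#1 stroke at J1  (Se2 (Se) sets effort on bond)
#2 stroke at I1  (prefer integral on I1)
#3 stroke at J1  (J1 flow already set via bond 2)

2  (C1, I1 all integral)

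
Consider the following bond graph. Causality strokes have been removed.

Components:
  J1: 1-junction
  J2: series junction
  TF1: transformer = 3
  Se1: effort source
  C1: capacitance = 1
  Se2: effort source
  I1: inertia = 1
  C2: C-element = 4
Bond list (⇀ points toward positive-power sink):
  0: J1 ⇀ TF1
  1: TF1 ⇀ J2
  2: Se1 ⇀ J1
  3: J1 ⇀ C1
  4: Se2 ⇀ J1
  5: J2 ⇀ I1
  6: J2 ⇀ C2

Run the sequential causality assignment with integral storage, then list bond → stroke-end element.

b0 |TF1
b1 |J2
b2 |J1
b3 |J1
b4 |J1
b5 |I1
b6 |J2

#2 →J1  (Se1 (Se) sets effort on bond)
#4 →J1  (Se2: effort source, stroke at far end)
#3 →J1  (C1 integral (e out))
#0 →TF1  (closing 1-jn rule on J1)
#1 →J2  (through TF1, causality passes straight; one stroke at TF1)
#5 →I1  (prefer integral on I1)
#6 →J2  (J2 flow already set via bond 5)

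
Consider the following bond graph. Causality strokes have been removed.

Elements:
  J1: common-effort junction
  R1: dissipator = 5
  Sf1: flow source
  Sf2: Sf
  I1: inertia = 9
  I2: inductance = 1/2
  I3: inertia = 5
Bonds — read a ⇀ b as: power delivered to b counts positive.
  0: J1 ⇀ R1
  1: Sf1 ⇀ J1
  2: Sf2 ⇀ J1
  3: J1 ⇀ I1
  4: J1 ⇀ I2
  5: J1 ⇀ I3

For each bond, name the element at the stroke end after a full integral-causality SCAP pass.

#1 stroke→Sf1  (source Sf1 imposes f)
#2 stroke→Sf2  (source Sf2 imposes f)
#3 stroke→I1  (I1: I, integral causality)
#4 stroke→I2  (prefer integral on I2)
#5 stroke→I3  (I3 integral (f out))
#0 stroke→J1  (J1 needs exactly one e-in)

#0 |J1
#1 |Sf1
#2 |Sf2
#3 |I1
#4 |I2
#5 |I3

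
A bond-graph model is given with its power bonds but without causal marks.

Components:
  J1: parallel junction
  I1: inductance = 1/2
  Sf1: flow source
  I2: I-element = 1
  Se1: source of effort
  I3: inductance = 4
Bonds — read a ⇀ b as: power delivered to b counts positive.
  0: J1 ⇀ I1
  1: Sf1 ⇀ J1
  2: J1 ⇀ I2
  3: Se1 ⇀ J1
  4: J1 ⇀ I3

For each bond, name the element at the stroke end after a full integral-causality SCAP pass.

β1 →Sf1  (Sf1: flow source, stroke at near end)
β3 →J1  (Se1: effort source, stroke at far end)
β0 →I1  (J1: bond 3 brought effort, rest push out)
β2 →I2  (0-jn J1 has e-setter on 3)
β4 →I3  (J1: bond 3 brought effort, rest push out)

#0 |I1
#1 |Sf1
#2 |I2
#3 |J1
#4 |I3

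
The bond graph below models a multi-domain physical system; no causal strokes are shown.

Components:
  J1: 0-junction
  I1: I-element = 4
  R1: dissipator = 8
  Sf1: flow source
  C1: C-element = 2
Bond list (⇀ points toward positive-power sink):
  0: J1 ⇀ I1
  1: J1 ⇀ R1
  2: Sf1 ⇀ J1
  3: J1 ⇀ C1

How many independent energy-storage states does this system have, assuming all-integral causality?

2  (C1, I1 all integral)

bond 2 →Sf1  (source Sf1 imposes f)
bond 0 →I1  (I1 integral (f out))
bond 3 →J1  (prefer integral on C1)
bond 1 →R1  (J1 effort already set via bond 3)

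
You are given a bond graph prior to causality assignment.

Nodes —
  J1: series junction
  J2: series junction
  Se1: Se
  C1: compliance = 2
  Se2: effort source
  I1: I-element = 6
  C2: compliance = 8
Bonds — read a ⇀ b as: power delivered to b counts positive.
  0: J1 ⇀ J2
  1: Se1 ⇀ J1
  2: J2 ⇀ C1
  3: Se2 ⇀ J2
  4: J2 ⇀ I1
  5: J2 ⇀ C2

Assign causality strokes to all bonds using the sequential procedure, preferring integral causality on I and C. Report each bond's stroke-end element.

#1 stroke→J1  (source Se1 imposes e)
#3 stroke→J2  (source Se2 imposes e)
#0 stroke→J2  (J1 needs exactly one f-in)
#2 stroke→J2  (C1 integral (e out))
#4 stroke→I1  (prefer integral on I1)
#5 stroke→J2  (common-f at J2 fixed by 4)

#0 |J2
#1 |J1
#2 |J2
#3 |J2
#4 |I1
#5 |J2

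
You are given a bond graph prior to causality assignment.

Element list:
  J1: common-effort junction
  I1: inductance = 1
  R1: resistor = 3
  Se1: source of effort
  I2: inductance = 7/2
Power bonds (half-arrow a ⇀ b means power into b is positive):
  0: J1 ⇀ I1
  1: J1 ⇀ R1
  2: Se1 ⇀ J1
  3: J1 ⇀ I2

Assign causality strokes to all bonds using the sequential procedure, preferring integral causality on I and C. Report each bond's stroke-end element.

#2 |J1  (Se1 (Se) sets effort on bond)
#0 |I1  (J1 effort already set via bond 2)
#1 |R1  (J1 effort already set via bond 2)
#3 |I2  (common-e at J1 fixed by 2)

#0 stroke at I1
#1 stroke at R1
#2 stroke at J1
#3 stroke at I2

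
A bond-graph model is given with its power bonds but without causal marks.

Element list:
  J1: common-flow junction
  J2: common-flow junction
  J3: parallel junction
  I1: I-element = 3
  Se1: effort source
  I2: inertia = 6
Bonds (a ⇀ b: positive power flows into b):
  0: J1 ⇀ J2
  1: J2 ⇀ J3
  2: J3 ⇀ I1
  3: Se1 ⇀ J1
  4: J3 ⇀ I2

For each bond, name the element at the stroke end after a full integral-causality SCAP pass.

b0 stroke→J2
b1 stroke→J3
b2 stroke→I1
b3 stroke→J1
b4 stroke→I2

#3 stroke at J1  (Se1 fixes effort; stroke away)
#0 stroke at J2  (J1: last free bond brings flow in)
#1 stroke at J3  (J2: last free bond brings flow in)
#2 stroke at I1  (common-e at J3 fixed by 1)
#4 stroke at I2  (J3 effort already set via bond 1)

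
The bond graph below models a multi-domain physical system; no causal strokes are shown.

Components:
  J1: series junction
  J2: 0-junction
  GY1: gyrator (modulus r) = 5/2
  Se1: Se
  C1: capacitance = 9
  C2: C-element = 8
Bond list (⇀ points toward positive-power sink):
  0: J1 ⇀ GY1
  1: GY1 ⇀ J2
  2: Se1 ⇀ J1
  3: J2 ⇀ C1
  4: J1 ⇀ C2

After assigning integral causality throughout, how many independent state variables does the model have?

2  (C1, C2 all integral)

bond 2 stroke→J1  (Se1: effort source, stroke at far end)
bond 3 stroke→J2  (prefer integral on C1)
bond 1 stroke→GY1  (common-e at J2 fixed by 3)
bond 0 stroke→GY1  (GY GY1: same side as bond 1)
bond 4 stroke→J1  (common-f at J1 fixed by 0)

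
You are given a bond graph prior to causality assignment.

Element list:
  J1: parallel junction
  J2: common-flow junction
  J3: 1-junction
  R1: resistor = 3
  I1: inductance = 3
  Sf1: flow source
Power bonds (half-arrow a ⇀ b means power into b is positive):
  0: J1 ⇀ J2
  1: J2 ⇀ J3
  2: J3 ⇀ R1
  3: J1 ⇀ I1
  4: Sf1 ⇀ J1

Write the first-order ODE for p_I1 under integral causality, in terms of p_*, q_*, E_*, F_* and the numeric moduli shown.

dp_I1/dt = 3*F_Sf1 - p_I1

β4 stroke→Sf1  (Sf1 (Sf) sets flow on bond)
β3 stroke→I1  (I1 integral (f out))
β0 stroke→J1  (only one effort-in slot at J1)
β1 stroke→J2  (common-f at J2 fixed by 0)
β2 stroke→J3  (J3 flow already set via bond 1)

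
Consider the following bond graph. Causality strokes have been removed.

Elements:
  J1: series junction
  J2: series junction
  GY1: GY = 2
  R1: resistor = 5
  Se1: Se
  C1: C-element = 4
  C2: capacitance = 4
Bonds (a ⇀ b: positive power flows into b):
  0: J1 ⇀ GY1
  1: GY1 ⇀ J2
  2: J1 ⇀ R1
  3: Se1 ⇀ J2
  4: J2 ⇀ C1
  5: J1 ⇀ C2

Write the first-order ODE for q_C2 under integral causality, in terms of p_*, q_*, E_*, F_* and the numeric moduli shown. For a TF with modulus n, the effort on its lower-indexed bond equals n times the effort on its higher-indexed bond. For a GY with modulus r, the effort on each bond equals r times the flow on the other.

dq_C2/dt = -E_Se1/2 + q_C1/8

bond 3 →J2  (Se1: effort source, stroke at far end)
bond 4 →J2  (C1 outputs effort q/C1)
bond 1 →GY1  (only one flow-in slot at J2)
bond 0 →GY1  (GY1: gyrator matches bond 1)
bond 2 →J1  (1-jn J1 has f-setter on 0)
bond 5 →J1  (J1: bond 0 brought flow, rest push out)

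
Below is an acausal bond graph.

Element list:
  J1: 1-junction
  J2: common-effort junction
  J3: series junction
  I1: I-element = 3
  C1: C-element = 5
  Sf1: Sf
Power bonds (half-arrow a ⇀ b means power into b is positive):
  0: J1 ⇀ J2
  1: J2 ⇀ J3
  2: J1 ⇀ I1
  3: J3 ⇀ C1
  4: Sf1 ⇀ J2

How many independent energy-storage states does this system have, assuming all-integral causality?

bond 4 →Sf1  (Sf1: flow source, stroke at near end)
bond 2 →I1  (I1: I, integral causality)
bond 0 →J1  (J1: bond 2 brought flow, rest push out)
bond 1 →J2  (only one effort-in slot at J2)
bond 3 →J3  (J3 flow already set via bond 1)

2  (C1, I1 all integral)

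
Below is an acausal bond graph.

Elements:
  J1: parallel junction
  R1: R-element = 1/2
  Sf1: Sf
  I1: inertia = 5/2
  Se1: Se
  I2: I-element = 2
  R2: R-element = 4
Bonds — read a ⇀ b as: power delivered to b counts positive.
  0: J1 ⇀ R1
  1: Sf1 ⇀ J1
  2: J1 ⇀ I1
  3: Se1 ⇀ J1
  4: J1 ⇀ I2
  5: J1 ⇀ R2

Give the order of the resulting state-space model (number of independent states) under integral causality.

2  (I1, I2 all integral)

#1 |Sf1  (source Sf1 imposes f)
#3 |J1  (Se1 (Se) sets effort on bond)
#0 |R1  (J1: bond 3 brought effort, rest push out)
#2 |I1  (J1 effort already set via bond 3)
#4 |I2  (common-e at J1 fixed by 3)
#5 |R2  (J1 effort already set via bond 3)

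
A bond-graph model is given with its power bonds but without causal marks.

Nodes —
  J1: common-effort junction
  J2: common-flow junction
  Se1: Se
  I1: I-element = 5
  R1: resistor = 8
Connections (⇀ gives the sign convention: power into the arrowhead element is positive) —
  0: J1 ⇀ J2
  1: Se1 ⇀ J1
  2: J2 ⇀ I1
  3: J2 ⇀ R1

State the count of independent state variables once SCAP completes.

1  (I1 all integral)

bond 1 stroke at J1  (Se1 (Se) sets effort on bond)
bond 0 stroke at J2  (common-e at J1 fixed by 1)
bond 2 stroke at I1  (I1: I, integral causality)
bond 3 stroke at J2  (common-f at J2 fixed by 2)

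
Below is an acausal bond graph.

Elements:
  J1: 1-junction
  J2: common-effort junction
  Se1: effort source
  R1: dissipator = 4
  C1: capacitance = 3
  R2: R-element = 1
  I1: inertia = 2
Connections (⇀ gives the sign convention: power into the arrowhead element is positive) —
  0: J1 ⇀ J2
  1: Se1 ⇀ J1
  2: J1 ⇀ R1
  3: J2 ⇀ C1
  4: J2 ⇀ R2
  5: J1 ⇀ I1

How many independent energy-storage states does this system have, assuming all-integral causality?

2  (C1, I1 all integral)

#1 |J1  (Se1 fixes effort; stroke away)
#3 |J2  (C1 outputs effort q/C1)
#0 |J1  (0-jn J2 has e-setter on 3)
#4 |R2  (J2 effort already set via bond 3)
#5 |I1  (I1 outputs flow p/I1)
#2 |J1  (1-jn J1 has f-setter on 5)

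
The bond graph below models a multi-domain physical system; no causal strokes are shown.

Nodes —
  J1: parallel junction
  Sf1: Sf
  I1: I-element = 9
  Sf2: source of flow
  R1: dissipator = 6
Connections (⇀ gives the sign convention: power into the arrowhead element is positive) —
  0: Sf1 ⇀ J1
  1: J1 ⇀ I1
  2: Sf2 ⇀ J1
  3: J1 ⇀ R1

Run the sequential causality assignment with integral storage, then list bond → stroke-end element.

#0 stroke at Sf1
#1 stroke at I1
#2 stroke at Sf2
#3 stroke at J1

β0 stroke at Sf1  (Sf1: flow source, stroke at near end)
β2 stroke at Sf2  (source Sf2 imposes f)
β1 stroke at I1  (I1 integral (f out))
β3 stroke at J1  (J1: last free bond brings effort in)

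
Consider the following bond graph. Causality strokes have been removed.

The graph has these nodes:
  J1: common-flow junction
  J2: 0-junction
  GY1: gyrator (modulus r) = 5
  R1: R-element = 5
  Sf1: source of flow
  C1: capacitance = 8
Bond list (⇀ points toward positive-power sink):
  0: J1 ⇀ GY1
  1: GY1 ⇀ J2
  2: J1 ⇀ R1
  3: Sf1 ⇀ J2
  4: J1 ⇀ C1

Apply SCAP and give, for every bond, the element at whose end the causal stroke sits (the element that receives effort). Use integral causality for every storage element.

#3 stroke→Sf1  (Sf1: flow source, stroke at near end)
#1 stroke→J2  (only one effort-in slot at J2)
#0 stroke→J1  (through GY1, causality inverts; strokes same side of GY1)
#4 stroke→J1  (C1 outputs effort q/C1)
#2 stroke→R1  (closing 1-jn rule on J1)

#0 stroke→J1
#1 stroke→J2
#2 stroke→R1
#3 stroke→Sf1
#4 stroke→J1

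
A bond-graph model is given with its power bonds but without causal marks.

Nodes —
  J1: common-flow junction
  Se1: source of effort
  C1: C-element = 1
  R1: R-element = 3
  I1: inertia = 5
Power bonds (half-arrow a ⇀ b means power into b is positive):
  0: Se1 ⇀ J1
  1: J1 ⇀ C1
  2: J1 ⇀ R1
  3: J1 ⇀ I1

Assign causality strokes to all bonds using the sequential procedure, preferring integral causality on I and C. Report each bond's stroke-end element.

b0 stroke at J1  (Se1: effort source, stroke at far end)
b1 stroke at J1  (C1: C, integral causality)
b3 stroke at I1  (prefer integral on I1)
b2 stroke at J1  (J1 flow already set via bond 3)

b0 stroke at J1
b1 stroke at J1
b2 stroke at J1
b3 stroke at I1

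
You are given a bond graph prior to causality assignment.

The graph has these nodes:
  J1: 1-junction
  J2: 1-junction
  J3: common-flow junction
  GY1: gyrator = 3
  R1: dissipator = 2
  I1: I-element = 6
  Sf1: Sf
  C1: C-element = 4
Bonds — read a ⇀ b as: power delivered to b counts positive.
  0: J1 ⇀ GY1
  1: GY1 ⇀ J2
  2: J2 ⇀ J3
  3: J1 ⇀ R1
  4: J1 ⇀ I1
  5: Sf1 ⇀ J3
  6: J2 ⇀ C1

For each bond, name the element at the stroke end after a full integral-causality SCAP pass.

#0 stroke at J1
#1 stroke at J2
#2 stroke at J3
#3 stroke at J1
#4 stroke at I1
#5 stroke at Sf1
#6 stroke at J2

b5 stroke→Sf1  (Sf1 (Sf) sets flow on bond)
b2 stroke→J3  (common-f at J3 fixed by 5)
b1 stroke→J2  (J2: bond 2 brought flow, rest push out)
b6 stroke→J2  (J2: bond 2 brought flow, rest push out)
b0 stroke→J1  (GY GY1: same side as bond 1)
b4 stroke→I1  (I1 outputs flow p/I1)
b3 stroke→J1  (J1 flow already set via bond 4)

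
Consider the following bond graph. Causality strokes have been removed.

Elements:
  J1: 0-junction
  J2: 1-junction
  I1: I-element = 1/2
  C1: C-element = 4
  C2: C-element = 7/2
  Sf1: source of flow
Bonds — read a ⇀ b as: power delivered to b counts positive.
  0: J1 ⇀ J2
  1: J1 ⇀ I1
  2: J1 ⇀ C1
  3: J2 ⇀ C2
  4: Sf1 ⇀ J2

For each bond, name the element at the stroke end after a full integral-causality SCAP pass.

bond 4 stroke→Sf1  (Sf1: flow source, stroke at near end)
bond 0 stroke→J2  (J2 flow already set via bond 4)
bond 3 stroke→J2  (1-jn J2 has f-setter on 4)
bond 1 stroke→I1  (prefer integral on I1)
bond 2 stroke→J1  (closing 0-jn rule on J1)

bond 0 |J2
bond 1 |I1
bond 2 |J1
bond 3 |J2
bond 4 |Sf1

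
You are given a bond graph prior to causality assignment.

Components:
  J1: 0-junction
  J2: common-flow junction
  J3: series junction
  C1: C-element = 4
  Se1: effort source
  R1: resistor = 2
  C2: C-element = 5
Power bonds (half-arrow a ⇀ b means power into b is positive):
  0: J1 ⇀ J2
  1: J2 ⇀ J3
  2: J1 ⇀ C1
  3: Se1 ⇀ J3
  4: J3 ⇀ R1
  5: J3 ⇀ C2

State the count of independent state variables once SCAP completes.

2  (C1, C2 all integral)

β3 |J3  (Se1: effort source, stroke at far end)
β2 |J1  (prefer integral on C1)
β0 |J2  (J1 effort already set via bond 2)
β1 |J3  (only one flow-in slot at J2)
β5 |J3  (C2 integral (e out))
β4 |R1  (closing 1-jn rule on J3)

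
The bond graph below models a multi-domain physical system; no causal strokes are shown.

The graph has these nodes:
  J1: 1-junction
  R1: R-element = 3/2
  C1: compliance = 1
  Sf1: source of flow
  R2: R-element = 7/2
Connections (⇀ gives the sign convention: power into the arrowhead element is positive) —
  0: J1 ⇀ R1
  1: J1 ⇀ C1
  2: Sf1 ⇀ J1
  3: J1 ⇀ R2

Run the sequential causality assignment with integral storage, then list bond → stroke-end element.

β2 |Sf1  (Sf1: flow source, stroke at near end)
β0 |J1  (J1: bond 2 brought flow, rest push out)
β1 |J1  (J1: bond 2 brought flow, rest push out)
β3 |J1  (J1: bond 2 brought flow, rest push out)

β0 stroke→J1
β1 stroke→J1
β2 stroke→Sf1
β3 stroke→J1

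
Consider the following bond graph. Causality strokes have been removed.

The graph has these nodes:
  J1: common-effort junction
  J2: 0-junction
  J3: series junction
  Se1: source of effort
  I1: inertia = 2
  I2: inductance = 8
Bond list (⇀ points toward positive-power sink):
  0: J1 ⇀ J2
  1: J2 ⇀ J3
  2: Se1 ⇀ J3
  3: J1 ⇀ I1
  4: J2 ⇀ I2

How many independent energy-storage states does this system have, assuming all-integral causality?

2  (I1, I2 all integral)

b2 stroke→J3  (Se1 fixes effort; stroke away)
b1 stroke→J2  (J3: last free bond brings flow in)
b0 stroke→J1  (J2: bond 1 brought effort, rest push out)
b4 stroke→I2  (J2 effort already set via bond 1)
b3 stroke→I1  (J1 effort already set via bond 0)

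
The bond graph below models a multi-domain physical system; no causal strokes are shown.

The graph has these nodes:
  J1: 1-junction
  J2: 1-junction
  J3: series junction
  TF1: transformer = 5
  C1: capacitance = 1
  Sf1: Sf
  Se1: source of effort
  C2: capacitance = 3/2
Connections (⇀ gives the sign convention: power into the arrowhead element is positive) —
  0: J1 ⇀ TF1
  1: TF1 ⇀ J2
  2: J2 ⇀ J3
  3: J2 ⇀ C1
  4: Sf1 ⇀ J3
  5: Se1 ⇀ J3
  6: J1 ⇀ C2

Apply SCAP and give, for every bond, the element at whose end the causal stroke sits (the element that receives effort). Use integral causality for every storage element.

β4 →Sf1  (Sf1 fixes flow; stroke at Sf1)
β5 →J3  (Se1 (Se) sets effort on bond)
β2 →J3  (1-jn J3 has f-setter on 4)
β1 →J2  (common-f at J2 fixed by 2)
β3 →J2  (common-f at J2 fixed by 2)
β0 →TF1  (TF TF1: opposite of bond 1)
β6 →J1  (J1: bond 0 brought flow, rest push out)

bond 0 →TF1
bond 1 →J2
bond 2 →J3
bond 3 →J2
bond 4 →Sf1
bond 5 →J3
bond 6 →J1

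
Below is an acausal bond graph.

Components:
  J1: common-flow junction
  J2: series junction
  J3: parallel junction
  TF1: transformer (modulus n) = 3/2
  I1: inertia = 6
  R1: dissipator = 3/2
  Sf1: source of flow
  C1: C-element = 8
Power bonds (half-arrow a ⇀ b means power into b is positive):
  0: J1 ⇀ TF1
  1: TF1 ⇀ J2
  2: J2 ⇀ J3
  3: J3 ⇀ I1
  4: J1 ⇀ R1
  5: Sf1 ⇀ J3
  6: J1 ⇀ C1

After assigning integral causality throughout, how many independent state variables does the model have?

2  (C1, I1 all integral)

#5 →Sf1  (Sf1 (Sf) sets flow on bond)
#3 →I1  (prefer integral on I1)
#2 →J3  (J3: last free bond brings effort in)
#1 →J2  (1-jn J2 has f-setter on 2)
#0 →TF1  (TF TF1: opposite of bond 1)
#4 →J1  (J1 flow already set via bond 0)
#6 →J1  (common-f at J1 fixed by 0)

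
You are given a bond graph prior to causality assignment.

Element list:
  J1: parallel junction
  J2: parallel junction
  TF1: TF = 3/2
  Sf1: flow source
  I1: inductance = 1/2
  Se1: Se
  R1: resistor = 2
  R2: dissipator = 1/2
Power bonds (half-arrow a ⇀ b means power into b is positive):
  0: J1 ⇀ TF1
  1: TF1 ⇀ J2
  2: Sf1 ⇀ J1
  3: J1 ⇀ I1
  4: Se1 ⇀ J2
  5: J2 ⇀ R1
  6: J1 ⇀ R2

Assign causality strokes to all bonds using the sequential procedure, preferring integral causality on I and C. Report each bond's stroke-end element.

#0 stroke at J1
#1 stroke at TF1
#2 stroke at Sf1
#3 stroke at I1
#4 stroke at J2
#5 stroke at R1
#6 stroke at R2

#2 →Sf1  (Sf1: flow source, stroke at near end)
#4 →J2  (Se1 fixes effort; stroke away)
#1 →TF1  (0-jn J2 has e-setter on 4)
#5 →R1  (J2 effort already set via bond 4)
#0 →J1  (TF TF1: opposite of bond 1)
#3 →I1  (0-jn J1 has e-setter on 0)
#6 →R2  (common-e at J1 fixed by 0)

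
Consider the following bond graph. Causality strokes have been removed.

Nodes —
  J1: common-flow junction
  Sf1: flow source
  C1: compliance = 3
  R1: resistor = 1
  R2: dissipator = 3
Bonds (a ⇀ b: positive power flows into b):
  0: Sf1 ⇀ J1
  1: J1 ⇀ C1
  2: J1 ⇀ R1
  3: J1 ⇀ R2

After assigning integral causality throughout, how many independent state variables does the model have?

1  (C1 all integral)

β0 |Sf1  (Sf1 (Sf) sets flow on bond)
β1 |J1  (J1 flow already set via bond 0)
β2 |J1  (common-f at J1 fixed by 0)
β3 |J1  (1-jn J1 has f-setter on 0)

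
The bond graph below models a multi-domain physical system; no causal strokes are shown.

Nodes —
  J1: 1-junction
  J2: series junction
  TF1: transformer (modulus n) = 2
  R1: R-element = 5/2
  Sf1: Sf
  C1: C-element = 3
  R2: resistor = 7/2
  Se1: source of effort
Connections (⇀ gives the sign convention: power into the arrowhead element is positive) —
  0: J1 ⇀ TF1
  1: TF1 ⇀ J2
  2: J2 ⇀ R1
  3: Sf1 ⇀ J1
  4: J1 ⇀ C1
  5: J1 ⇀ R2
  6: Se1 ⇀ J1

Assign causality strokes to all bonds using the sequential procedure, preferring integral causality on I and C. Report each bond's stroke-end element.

#3 stroke at Sf1  (Sf1 (Sf) sets flow on bond)
#6 stroke at J1  (Se1: effort source, stroke at far end)
#0 stroke at J1  (J1 flow already set via bond 3)
#4 stroke at J1  (J1: bond 3 brought flow, rest push out)
#5 stroke at J1  (J1: bond 3 brought flow, rest push out)
#1 stroke at TF1  (TF1 one-in-one-out from 0)
#2 stroke at J2  (common-f at J2 fixed by 1)

β0 |J1
β1 |TF1
β2 |J2
β3 |Sf1
β4 |J1
β5 |J1
β6 |J1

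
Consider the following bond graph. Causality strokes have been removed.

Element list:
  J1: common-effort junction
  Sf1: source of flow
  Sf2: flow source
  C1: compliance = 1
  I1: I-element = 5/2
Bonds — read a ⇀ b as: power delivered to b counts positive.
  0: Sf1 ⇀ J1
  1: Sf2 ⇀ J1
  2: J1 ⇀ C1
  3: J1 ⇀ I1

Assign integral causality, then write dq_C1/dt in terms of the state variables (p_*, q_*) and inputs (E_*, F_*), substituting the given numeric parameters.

dq_C1/dt = F_Sf1 + F_Sf2 - 2*p_I1/5

b0 stroke→Sf1  (source Sf1 imposes f)
b1 stroke→Sf2  (Sf2: flow source, stroke at near end)
b2 stroke→J1  (C1 outputs effort q/C1)
b3 stroke→I1  (0-jn J1 has e-setter on 2)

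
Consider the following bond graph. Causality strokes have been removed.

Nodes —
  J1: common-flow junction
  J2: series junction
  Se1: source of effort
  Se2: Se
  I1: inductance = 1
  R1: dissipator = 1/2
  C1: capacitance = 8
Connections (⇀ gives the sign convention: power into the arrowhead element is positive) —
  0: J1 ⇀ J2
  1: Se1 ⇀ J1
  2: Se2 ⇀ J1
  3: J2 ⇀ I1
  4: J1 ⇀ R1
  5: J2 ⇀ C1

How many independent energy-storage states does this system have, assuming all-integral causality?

β1 →J1  (source Se1 imposes e)
β2 →J1  (source Se2 imposes e)
β3 →I1  (I1 integral (f out))
β0 →J2  (J2: bond 3 brought flow, rest push out)
β5 →J2  (J2: bond 3 brought flow, rest push out)
β4 →J1  (J1 flow already set via bond 0)

2  (C1, I1 all integral)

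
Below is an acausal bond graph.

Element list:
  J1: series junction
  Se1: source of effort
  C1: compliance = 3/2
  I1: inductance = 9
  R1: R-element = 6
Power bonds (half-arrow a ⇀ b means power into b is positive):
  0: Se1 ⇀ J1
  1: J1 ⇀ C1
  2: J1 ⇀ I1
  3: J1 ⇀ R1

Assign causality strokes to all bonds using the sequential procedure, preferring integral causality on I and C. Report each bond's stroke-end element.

bond 0 |J1
bond 1 |J1
bond 2 |I1
bond 3 |J1

#0 stroke→J1  (Se1: effort source, stroke at far end)
#1 stroke→J1  (C1: C, integral causality)
#2 stroke→I1  (I1: I, integral causality)
#3 stroke→J1  (J1 flow already set via bond 2)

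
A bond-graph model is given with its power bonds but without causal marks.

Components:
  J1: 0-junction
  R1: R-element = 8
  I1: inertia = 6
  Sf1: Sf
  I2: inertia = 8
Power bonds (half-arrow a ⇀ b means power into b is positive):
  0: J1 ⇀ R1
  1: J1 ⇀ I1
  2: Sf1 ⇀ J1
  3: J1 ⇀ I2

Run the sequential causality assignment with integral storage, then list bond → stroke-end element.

#2 |Sf1  (source Sf1 imposes f)
#1 |I1  (I1 integral (f out))
#3 |I2  (I2 outputs flow p/I2)
#0 |J1  (J1 needs exactly one e-in)

b0 stroke→J1
b1 stroke→I1
b2 stroke→Sf1
b3 stroke→I2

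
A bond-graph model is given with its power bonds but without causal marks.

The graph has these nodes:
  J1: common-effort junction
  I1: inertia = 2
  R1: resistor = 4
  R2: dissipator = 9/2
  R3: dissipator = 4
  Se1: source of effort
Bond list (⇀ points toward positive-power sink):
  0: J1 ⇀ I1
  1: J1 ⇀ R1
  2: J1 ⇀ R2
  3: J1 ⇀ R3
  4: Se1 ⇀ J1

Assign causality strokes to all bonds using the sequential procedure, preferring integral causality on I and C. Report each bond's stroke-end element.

#4 |J1  (source Se1 imposes e)
#0 |I1  (J1: bond 4 brought effort, rest push out)
#1 |R1  (0-jn J1 has e-setter on 4)
#2 |R2  (J1 effort already set via bond 4)
#3 |R3  (0-jn J1 has e-setter on 4)

b0 stroke→I1
b1 stroke→R1
b2 stroke→R2
b3 stroke→R3
b4 stroke→J1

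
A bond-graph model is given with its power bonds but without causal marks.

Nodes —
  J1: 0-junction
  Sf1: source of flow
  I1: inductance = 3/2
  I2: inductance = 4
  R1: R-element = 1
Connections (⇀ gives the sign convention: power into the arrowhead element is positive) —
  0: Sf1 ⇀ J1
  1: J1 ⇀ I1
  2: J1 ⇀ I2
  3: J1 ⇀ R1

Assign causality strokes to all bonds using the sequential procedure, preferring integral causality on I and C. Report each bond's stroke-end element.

β0 stroke at Sf1  (Sf1 (Sf) sets flow on bond)
β1 stroke at I1  (I1 integral (f out))
β2 stroke at I2  (I2 outputs flow p/I2)
β3 stroke at J1  (J1 needs exactly one e-in)

b0 →Sf1
b1 →I1
b2 →I2
b3 →J1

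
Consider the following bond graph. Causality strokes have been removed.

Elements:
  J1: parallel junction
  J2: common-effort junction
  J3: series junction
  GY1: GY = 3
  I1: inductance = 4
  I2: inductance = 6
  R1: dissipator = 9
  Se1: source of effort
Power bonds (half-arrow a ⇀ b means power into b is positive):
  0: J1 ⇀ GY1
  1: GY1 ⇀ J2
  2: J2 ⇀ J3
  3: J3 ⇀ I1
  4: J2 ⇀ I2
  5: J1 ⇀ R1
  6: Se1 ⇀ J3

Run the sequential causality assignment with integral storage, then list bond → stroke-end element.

bond 0 |J1
bond 1 |J2
bond 2 |J3
bond 3 |I1
bond 4 |I2
bond 5 |R1
bond 6 |J3

#6 stroke→J3  (source Se1 imposes e)
#3 stroke→I1  (I1 outputs flow p/I1)
#2 stroke→J3  (common-f at J3 fixed by 3)
#4 stroke→I2  (I2: I, integral causality)
#1 stroke→J2  (J2: last free bond brings effort in)
#0 stroke→J1  (GY1 both-in/both-out from 1)
#5 stroke→R1  (common-e at J1 fixed by 0)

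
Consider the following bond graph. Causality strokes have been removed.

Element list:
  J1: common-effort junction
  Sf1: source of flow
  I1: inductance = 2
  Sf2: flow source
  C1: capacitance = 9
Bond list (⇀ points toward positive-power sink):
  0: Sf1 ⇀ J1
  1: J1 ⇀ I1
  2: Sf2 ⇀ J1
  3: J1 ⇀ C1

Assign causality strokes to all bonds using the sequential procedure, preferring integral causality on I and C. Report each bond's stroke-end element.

bond 0 |Sf1  (source Sf1 imposes f)
bond 2 |Sf2  (Sf2 fixes flow; stroke at Sf2)
bond 1 |I1  (I1 outputs flow p/I1)
bond 3 |J1  (J1: last free bond brings effort in)

β0 stroke→Sf1
β1 stroke→I1
β2 stroke→Sf2
β3 stroke→J1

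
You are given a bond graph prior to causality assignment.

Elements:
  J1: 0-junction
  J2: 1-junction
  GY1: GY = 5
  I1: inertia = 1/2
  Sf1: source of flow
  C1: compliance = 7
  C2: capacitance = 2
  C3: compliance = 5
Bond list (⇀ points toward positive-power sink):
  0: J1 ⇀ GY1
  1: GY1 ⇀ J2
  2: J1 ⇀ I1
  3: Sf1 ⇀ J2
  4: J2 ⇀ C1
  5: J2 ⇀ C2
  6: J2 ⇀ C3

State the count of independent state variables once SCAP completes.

bond 3 stroke→Sf1  (source Sf1 imposes f)
bond 1 stroke→J2  (common-f at J2 fixed by 3)
bond 4 stroke→J2  (J2: bond 3 brought flow, rest push out)
bond 5 stroke→J2  (J2: bond 3 brought flow, rest push out)
bond 6 stroke→J2  (J2 flow already set via bond 3)
bond 0 stroke→J1  (GY GY1: same side as bond 1)
bond 2 stroke→I1  (common-e at J1 fixed by 0)

4  (C1, C2, C3, I1 all integral)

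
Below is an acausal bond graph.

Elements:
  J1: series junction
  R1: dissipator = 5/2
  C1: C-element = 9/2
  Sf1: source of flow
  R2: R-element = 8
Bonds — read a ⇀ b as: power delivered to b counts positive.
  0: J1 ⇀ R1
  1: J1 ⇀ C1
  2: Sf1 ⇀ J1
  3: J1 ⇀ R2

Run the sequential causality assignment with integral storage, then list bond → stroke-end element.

#2 stroke→Sf1  (Sf1 fixes flow; stroke at Sf1)
#0 stroke→J1  (J1: bond 2 brought flow, rest push out)
#1 stroke→J1  (common-f at J1 fixed by 2)
#3 stroke→J1  (J1 flow already set via bond 2)

b0 stroke→J1
b1 stroke→J1
b2 stroke→Sf1
b3 stroke→J1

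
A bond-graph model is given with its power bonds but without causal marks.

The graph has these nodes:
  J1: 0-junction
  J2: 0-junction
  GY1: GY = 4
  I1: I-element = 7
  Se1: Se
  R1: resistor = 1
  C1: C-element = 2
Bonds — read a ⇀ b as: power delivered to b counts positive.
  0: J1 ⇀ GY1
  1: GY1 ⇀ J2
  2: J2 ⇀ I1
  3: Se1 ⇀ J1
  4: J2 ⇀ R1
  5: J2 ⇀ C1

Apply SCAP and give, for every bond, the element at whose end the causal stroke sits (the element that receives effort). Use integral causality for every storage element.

β3 stroke at J1  (source Se1 imposes e)
β0 stroke at GY1  (J1 effort already set via bond 3)
β1 stroke at GY1  (through GY1, causality inverts; strokes same side of GY1)
β2 stroke at I1  (prefer integral on I1)
β5 stroke at J2  (C1 integral (e out))
β4 stroke at R1  (0-jn J2 has e-setter on 5)

bond 0 →GY1
bond 1 →GY1
bond 2 →I1
bond 3 →J1
bond 4 →R1
bond 5 →J2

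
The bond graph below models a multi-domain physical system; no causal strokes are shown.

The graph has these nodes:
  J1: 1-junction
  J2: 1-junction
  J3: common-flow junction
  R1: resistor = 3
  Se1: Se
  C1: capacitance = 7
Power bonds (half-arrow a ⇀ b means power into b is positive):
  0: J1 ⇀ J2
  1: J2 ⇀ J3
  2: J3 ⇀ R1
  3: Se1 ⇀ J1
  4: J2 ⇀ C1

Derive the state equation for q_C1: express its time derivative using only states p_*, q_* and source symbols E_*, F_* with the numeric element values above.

b3 →J1  (Se1: effort source, stroke at far end)
b0 →J2  (J1: last free bond brings flow in)
b4 →J2  (C1 outputs effort q/C1)
b1 →J3  (J2: last free bond brings flow in)
b2 →R1  (only one flow-in slot at J3)

dq_C1/dt = E_Se1/3 - q_C1/21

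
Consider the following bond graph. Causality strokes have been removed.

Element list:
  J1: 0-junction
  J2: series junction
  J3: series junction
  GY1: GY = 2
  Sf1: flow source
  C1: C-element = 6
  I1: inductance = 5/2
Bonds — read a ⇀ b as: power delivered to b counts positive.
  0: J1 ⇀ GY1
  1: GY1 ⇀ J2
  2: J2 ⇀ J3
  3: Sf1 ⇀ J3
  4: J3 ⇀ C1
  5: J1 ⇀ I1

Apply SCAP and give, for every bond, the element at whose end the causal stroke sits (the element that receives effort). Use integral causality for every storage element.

β0 stroke at J1
β1 stroke at J2
β2 stroke at J3
β3 stroke at Sf1
β4 stroke at J3
β5 stroke at I1

β3 stroke at Sf1  (Sf1 (Sf) sets flow on bond)
β2 stroke at J3  (1-jn J3 has f-setter on 3)
β4 stroke at J3  (J3 flow already set via bond 3)
β1 stroke at J2  (J2 flow already set via bond 2)
β0 stroke at J1  (GY1: gyrator matches bond 1)
β5 stroke at I1  (common-e at J1 fixed by 0)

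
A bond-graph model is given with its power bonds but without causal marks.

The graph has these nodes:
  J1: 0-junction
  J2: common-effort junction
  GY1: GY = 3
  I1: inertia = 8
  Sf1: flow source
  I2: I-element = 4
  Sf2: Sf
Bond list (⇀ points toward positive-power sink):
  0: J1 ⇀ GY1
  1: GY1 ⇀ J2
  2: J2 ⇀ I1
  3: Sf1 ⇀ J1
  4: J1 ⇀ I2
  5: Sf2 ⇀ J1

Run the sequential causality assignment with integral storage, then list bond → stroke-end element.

β3 stroke→Sf1  (source Sf1 imposes f)
β5 stroke→Sf2  (source Sf2 imposes f)
β2 stroke→I1  (prefer integral on I1)
β1 stroke→J2  (only one effort-in slot at J2)
β0 stroke→J1  (through GY1, causality inverts; strokes same side of GY1)
β4 stroke→I2  (J1: bond 0 brought effort, rest push out)

#0 |J1
#1 |J2
#2 |I1
#3 |Sf1
#4 |I2
#5 |Sf2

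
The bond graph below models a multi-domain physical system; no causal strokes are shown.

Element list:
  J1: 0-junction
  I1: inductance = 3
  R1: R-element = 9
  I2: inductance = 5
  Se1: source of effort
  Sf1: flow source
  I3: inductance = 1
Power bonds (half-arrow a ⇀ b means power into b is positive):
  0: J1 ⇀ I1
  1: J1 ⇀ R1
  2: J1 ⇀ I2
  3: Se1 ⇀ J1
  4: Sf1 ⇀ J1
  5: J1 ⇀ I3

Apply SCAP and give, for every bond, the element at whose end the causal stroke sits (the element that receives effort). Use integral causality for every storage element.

#0 →I1
#1 →R1
#2 →I2
#3 →J1
#4 →Sf1
#5 →I3

b3 |J1  (source Se1 imposes e)
b4 |Sf1  (Sf1 (Sf) sets flow on bond)
b0 |I1  (J1 effort already set via bond 3)
b1 |R1  (J1 effort already set via bond 3)
b2 |I2  (0-jn J1 has e-setter on 3)
b5 |I3  (common-e at J1 fixed by 3)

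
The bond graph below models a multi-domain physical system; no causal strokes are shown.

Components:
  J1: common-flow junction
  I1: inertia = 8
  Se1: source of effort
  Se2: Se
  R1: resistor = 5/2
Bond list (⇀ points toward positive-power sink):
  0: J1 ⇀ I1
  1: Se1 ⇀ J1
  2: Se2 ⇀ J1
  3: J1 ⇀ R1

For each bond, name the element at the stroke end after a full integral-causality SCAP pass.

bond 0 →I1
bond 1 →J1
bond 2 →J1
bond 3 →J1

b1 |J1  (Se1 fixes effort; stroke away)
b2 |J1  (Se2 (Se) sets effort on bond)
b0 |I1  (I1 outputs flow p/I1)
b3 |J1  (J1 flow already set via bond 0)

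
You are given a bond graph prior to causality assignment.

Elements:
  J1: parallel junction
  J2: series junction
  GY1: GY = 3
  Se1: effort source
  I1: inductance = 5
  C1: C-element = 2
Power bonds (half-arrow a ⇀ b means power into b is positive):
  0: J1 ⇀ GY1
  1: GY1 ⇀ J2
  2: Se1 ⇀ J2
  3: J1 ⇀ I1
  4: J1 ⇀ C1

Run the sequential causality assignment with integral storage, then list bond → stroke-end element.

bond 2 →J2  (Se1 fixes effort; stroke away)
bond 1 →GY1  (J2: last free bond brings flow in)
bond 0 →GY1  (through GY1, causality inverts; strokes same side of GY1)
bond 3 →I1  (I1: I, integral causality)
bond 4 →J1  (J1 needs exactly one e-in)

bond 0 stroke→GY1
bond 1 stroke→GY1
bond 2 stroke→J2
bond 3 stroke→I1
bond 4 stroke→J1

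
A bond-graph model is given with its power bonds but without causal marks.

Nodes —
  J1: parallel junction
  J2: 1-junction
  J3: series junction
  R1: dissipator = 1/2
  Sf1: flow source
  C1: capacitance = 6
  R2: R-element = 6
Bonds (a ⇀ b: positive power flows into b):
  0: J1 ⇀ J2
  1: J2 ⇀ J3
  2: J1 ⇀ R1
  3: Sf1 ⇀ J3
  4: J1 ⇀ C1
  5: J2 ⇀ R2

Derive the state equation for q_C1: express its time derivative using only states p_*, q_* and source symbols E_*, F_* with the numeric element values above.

#3 →Sf1  (Sf1 (Sf) sets flow on bond)
#1 →J3  (J3: bond 3 brought flow, rest push out)
#0 →J2  (1-jn J2 has f-setter on 1)
#5 →J2  (1-jn J2 has f-setter on 1)
#4 →J1  (prefer integral on C1)
#2 →R1  (J1: bond 4 brought effort, rest push out)

dq_C1/dt = -F_Sf1 - q_C1/3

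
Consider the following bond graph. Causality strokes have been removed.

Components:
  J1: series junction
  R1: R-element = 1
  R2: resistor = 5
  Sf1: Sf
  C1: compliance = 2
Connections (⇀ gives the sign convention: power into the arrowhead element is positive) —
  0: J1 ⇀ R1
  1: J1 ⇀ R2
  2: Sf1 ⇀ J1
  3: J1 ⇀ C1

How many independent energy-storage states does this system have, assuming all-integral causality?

1  (C1 all integral)

b2 stroke at Sf1  (source Sf1 imposes f)
b0 stroke at J1  (1-jn J1 has f-setter on 2)
b1 stroke at J1  (1-jn J1 has f-setter on 2)
b3 stroke at J1  (J1: bond 2 brought flow, rest push out)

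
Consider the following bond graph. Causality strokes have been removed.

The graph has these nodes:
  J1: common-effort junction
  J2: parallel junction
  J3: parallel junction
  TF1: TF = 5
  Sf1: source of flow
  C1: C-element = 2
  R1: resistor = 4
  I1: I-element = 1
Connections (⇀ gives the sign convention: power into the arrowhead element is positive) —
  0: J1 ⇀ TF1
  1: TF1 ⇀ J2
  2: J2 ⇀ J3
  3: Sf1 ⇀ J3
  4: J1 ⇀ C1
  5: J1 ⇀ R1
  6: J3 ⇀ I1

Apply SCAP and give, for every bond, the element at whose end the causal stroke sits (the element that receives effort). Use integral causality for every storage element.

b3 stroke→Sf1  (Sf1 fixes flow; stroke at Sf1)
b4 stroke→J1  (C1 integral (e out))
b0 stroke→TF1  (J1: bond 4 brought effort, rest push out)
b5 stroke→R1  (0-jn J1 has e-setter on 4)
b1 stroke→J2  (TF1 one-in-one-out from 0)
b2 stroke→J3  (0-jn J2 has e-setter on 1)
b6 stroke→I1  (common-e at J3 fixed by 2)

b0 →TF1
b1 →J2
b2 →J3
b3 →Sf1
b4 →J1
b5 →R1
b6 →I1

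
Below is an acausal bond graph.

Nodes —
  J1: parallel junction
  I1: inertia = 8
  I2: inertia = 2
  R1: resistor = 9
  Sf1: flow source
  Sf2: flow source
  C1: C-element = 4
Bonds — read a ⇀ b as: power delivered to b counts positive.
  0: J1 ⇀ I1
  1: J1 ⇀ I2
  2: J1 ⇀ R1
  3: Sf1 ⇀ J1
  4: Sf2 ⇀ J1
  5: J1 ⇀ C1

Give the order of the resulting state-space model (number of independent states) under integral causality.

3  (C1, I1, I2 all integral)

bond 3 →Sf1  (source Sf1 imposes f)
bond 4 →Sf2  (Sf2 (Sf) sets flow on bond)
bond 0 →I1  (prefer integral on I1)
bond 1 →I2  (I2 outputs flow p/I2)
bond 5 →J1  (prefer integral on C1)
bond 2 →R1  (J1: bond 5 brought effort, rest push out)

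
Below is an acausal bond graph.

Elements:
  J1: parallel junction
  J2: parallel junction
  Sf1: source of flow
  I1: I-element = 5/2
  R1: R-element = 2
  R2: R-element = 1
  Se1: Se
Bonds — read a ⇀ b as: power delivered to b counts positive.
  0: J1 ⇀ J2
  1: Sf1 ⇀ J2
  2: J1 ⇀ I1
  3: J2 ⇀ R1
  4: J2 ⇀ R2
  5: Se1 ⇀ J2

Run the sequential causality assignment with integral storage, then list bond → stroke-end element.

β0 →J1
β1 →Sf1
β2 →I1
β3 →R1
β4 →R2
β5 →J2

b1 stroke→Sf1  (Sf1 fixes flow; stroke at Sf1)
b5 stroke→J2  (Se1 (Se) sets effort on bond)
b0 stroke→J1  (0-jn J2 has e-setter on 5)
b3 stroke→R1  (J2: bond 5 brought effort, rest push out)
b4 stroke→R2  (0-jn J2 has e-setter on 5)
b2 stroke→I1  (common-e at J1 fixed by 0)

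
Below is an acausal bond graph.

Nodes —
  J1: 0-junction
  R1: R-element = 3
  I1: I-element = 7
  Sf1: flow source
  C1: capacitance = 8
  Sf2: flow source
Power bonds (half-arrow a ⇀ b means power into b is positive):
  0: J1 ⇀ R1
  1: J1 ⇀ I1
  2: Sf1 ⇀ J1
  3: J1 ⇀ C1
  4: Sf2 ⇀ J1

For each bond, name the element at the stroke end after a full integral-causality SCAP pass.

bond 2 stroke→Sf1  (Sf1 fixes flow; stroke at Sf1)
bond 4 stroke→Sf2  (Sf2 (Sf) sets flow on bond)
bond 1 stroke→I1  (I1 outputs flow p/I1)
bond 3 stroke→J1  (C1: C, integral causality)
bond 0 stroke→R1  (J1 effort already set via bond 3)

b0 |R1
b1 |I1
b2 |Sf1
b3 |J1
b4 |Sf2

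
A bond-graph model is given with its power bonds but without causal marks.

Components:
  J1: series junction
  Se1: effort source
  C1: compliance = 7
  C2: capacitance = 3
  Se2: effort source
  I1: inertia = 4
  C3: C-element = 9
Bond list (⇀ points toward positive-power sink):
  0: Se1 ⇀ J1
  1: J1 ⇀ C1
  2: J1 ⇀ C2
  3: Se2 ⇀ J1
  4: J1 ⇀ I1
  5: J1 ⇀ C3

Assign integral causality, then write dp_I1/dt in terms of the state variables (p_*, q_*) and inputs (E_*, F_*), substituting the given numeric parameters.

dp_I1/dt = E_Se1 + E_Se2 - q_C1/7 - q_C2/3 - q_C3/9

bond 0 stroke→J1  (Se1 (Se) sets effort on bond)
bond 3 stroke→J1  (Se2 fixes effort; stroke away)
bond 1 stroke→J1  (C1 outputs effort q/C1)
bond 2 stroke→J1  (prefer integral on C2)
bond 4 stroke→I1  (I1 outputs flow p/I1)
bond 5 stroke→J1  (common-f at J1 fixed by 4)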